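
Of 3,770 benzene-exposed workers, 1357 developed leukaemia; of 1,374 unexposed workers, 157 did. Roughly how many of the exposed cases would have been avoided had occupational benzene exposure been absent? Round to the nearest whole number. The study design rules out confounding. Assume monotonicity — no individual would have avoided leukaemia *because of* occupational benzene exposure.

p₁ = P(outcome | exposed) = 1357/3770 = 0.35995
p₀ = P(outcome | unexposed) = 157/1374 = 0.11426
PN = (p₁ − p₀)/p₁ = (0.35995 − 0.11426) / 0.35995 ≈ 0.68255.
Attributable cases ≈ PN × (exposed cases) = 0.68255 × 1357 ≈ 926.22.

about 926 cases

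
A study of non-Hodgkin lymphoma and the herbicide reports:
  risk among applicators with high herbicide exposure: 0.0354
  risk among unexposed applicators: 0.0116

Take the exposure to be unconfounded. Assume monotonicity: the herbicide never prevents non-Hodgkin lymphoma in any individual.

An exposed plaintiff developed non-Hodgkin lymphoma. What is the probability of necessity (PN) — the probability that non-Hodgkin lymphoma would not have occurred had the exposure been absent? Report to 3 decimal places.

PN ≈ 0.672

Let p₁ = 0.0354, p₀ = 0.0116.
Under exogeneity and monotonicity, PN = (p₁ − p₀) / p₁.
PN = (0.0354 − 0.0116) / 0.0354 = 0.0238 / 0.0354 ≈ 0.6723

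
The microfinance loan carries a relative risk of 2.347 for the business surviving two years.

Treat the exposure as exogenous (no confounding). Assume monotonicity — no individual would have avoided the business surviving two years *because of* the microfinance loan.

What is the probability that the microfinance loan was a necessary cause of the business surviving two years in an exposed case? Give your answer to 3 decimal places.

Under exogeneity and monotonicity, PN = (RR − 1) / RR = 1 − 1/RR.
PN = (2.347 − 1) / 2.347 = 1.347 / 2.347 ≈ 0.5739

PN ≈ 0.574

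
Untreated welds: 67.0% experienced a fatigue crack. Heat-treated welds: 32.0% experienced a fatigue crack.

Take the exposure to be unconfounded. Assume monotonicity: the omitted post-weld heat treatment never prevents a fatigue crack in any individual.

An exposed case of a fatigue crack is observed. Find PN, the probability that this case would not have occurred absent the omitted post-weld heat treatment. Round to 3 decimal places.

PN ≈ 0.522

p₁ = 0.67, p₀ = 0.32.
Under exogeneity and monotonicity, PN = (p₁ − p₀) / p₁.
PN = (0.67 − 0.32) / 0.67 = 0.35 / 0.67 ≈ 0.5224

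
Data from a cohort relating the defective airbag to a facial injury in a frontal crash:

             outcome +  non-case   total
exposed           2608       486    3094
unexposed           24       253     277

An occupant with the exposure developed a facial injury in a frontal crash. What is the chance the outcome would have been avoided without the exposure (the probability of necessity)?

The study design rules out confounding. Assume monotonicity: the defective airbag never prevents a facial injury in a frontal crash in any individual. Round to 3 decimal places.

p₁ = P(outcome | exposed) = 2608/3094 = 0.84292
p₀ = P(outcome | unexposed) = 24/277 = 0.086643
Under exogeneity and monotonicity, PN = (p₁ − p₀) / p₁.
PN = (0.84292 − 0.086643) / 0.84292 = 0.75628 / 0.84292 ≈ 0.8972

PN ≈ 0.897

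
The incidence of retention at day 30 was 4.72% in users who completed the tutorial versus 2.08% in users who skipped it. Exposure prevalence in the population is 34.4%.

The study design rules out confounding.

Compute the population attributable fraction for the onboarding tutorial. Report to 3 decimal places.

PAF ≈ 0.304

p₁ = 0.0472, p₀ = 0.0208.
Overall risk P(Y=1) = π·p₁ + (1−π)·p₀ = 0.344×0.0472 + 0.656×0.0208 = 0.029882.
Under exogeneity, PAF = [P(Y=1) − p₀] / P(Y=1).
PAF = (0.029882 − 0.0208) / 0.029882 ≈ 0.3039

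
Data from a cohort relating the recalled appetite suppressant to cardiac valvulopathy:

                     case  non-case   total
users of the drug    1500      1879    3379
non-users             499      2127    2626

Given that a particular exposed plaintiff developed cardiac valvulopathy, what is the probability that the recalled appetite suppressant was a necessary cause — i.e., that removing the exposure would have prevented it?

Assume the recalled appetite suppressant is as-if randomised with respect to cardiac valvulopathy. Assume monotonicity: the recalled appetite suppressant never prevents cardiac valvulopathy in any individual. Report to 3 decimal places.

p₁ = P(outcome | exposed) = 1500/3379 = 0.44392
p₀ = P(outcome | unexposed) = 499/2626 = 0.19002
Under exogeneity and monotonicity, PN = (p₁ − p₀)/p₁.
PN = (0.44392 − 0.19002) / 0.44392 ≈ 0.5719

PN ≈ 0.572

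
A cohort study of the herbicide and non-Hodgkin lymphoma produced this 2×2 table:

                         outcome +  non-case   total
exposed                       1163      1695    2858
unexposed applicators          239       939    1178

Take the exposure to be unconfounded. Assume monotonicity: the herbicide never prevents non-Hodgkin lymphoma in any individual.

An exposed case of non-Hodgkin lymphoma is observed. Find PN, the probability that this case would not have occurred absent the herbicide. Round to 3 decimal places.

p₁ = P(outcome | exposed) = 1163/2858 = 0.40693
p₀ = P(outcome | unexposed) = 239/1178 = 0.20289
Under exogeneity and monotonicity, PN = (p₁ − p₀)/p₁.
PN = (0.40693 − 0.20289) / 0.40693 ≈ 0.5014

PN ≈ 0.501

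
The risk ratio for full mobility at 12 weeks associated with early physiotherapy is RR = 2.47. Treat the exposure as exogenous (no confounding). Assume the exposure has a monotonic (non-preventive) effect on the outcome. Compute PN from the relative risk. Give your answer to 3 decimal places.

Under exogeneity and monotonicity, PN = (RR − 1) / RR = 1 − 1/RR.
PN = (2.47 − 1) / 2.47 = 1.47 / 2.47 ≈ 0.5951

PN ≈ 0.595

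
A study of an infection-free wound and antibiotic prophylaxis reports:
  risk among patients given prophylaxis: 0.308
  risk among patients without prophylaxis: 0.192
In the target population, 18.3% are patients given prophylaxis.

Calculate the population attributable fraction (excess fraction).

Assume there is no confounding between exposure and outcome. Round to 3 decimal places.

PAF ≈ 0.100

Let p₁ = 0.308, p₀ = 0.192.
Overall risk P(Y=1) = π·p₁ + (1−π)·p₀ = 0.183×0.308 + 0.817×0.192 = 0.21323.
Under exogeneity, PAF = [P(Y=1) − p₀] / P(Y=1).
PAF = (0.21323 − 0.192) / 0.21323 ≈ 0.0996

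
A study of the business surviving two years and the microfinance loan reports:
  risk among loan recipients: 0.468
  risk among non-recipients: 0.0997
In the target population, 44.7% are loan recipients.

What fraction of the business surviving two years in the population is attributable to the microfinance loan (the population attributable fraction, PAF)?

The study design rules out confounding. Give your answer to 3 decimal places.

Let p₁ = 0.468, p₀ = 0.0997.
Overall risk P(Y=1) = π·p₁ + (1−π)·p₀ = 0.447×0.468 + 0.553×0.0997 = 0.26433.
Under exogeneity, PAF = [P(Y=1) − p₀] / P(Y=1).
PAF = (0.26433 − 0.0997) / 0.26433 ≈ 0.6228

PAF ≈ 0.623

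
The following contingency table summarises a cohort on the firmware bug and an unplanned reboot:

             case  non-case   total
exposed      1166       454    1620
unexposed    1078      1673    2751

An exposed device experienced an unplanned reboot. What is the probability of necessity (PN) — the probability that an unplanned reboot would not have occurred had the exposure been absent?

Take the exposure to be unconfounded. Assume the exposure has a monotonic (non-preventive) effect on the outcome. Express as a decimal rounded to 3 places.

PN ≈ 0.456

p₁ = P(outcome | exposed) = 1166/1620 = 0.71975
p₀ = P(outcome | unexposed) = 1078/2751 = 0.39186
Under exogeneity and monotonicity, PN = (p₁ − p₀) / p₁.
PN = (0.71975 − 0.39186) / 0.71975 = 0.3279 / 0.71975 ≈ 0.4556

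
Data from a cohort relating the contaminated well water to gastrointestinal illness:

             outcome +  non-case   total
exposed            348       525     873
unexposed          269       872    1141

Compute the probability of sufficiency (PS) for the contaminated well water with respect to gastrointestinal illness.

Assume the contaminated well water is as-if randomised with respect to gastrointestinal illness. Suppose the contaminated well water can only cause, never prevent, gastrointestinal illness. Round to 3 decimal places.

p₁ = P(outcome | exposed) = 348/873 = 0.39863
p₀ = P(outcome | unexposed) = 269/1141 = 0.23576
Under exogeneity and monotonicity, PS = (p₁ − p₀)/(1 − p₀).
PS = (0.39863 − 0.23576) / 0.76424 ≈ 0.2131

PS ≈ 0.213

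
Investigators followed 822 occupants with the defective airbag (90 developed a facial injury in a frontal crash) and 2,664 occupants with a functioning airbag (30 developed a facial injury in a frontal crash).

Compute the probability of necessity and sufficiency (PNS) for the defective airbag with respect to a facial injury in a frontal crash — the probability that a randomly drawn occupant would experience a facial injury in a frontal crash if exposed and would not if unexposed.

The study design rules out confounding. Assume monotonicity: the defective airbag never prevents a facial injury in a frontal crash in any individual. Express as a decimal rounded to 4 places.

PNS ≈ 0.0982

p₁ = P(outcome | exposed) = 90/822 = 0.10949
p₀ = P(outcome | unexposed) = 30/2664 = 0.011261
Under exogeneity and monotonicity, PNS = p₁ − p₀.
PNS = 0.10949 − 0.011261 = 0.098228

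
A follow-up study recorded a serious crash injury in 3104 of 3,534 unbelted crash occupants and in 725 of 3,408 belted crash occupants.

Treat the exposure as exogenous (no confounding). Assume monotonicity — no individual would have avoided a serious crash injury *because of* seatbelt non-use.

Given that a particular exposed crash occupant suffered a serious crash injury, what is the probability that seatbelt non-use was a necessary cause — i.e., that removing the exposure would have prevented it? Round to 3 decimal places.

p₁ = P(outcome | exposed) = 3104/3534 = 0.87832
p₀ = P(outcome | unexposed) = 725/3408 = 0.21273
Under exogeneity and monotonicity, PN = (p₁ − p₀) / p₁.
PN = (0.87832 − 0.21273) / 0.87832 = 0.66559 / 0.87832 ≈ 0.7578

PN ≈ 0.758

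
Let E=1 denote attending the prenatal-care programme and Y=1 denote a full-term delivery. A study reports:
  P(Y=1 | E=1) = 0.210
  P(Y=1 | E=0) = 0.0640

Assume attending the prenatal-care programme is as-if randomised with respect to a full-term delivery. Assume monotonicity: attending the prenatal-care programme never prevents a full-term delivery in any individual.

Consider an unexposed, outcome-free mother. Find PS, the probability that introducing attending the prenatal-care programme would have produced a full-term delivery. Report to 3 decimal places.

Let p₁ = 0.21, p₀ = 0.064.
Under exogeneity and monotonicity, PS = (p₁ − p₀) / (1 − p₀).
PS = (0.21 − 0.064) / (1 − 0.064) = 0.146 / 0.936 ≈ 0.1560

PS ≈ 0.156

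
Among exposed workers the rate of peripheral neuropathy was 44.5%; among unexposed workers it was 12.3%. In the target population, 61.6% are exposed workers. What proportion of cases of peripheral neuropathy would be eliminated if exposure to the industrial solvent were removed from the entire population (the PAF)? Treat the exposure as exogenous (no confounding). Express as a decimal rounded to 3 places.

PAF ≈ 0.617

p₁ = 0.445, p₀ = 0.123.
Overall risk P(Y=1) = π·p₁ + (1−π)·p₀ = 0.616×0.445 + 0.384×0.123 = 0.32135.
Under exogeneity, PAF = [P(Y=1) − p₀] / P(Y=1).
PAF = (0.32135 − 0.123) / 0.32135 ≈ 0.6172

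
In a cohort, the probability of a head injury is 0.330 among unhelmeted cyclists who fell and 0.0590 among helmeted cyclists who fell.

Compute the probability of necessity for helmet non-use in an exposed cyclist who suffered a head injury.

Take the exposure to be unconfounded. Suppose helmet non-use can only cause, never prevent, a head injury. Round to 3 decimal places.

PN ≈ 0.821

Let p₁ = 0.33, p₀ = 0.059.
Under exogeneity and monotonicity, PN = (p₁ − p₀) / p₁.
PN = (0.33 − 0.059) / 0.33 = 0.271 / 0.33 ≈ 0.8212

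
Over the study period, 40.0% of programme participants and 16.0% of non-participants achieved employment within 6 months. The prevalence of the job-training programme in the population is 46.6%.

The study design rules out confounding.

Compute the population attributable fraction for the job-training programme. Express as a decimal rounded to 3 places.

PAF ≈ 0.411

p₁ = 0.4, p₀ = 0.16.
Overall risk P(Y=1) = π·p₁ + (1−π)·p₀ = 0.466×0.4 + 0.534×0.16 = 0.27184.
Under exogeneity, PAF = [P(Y=1) − p₀] / P(Y=1).
PAF = (0.27184 − 0.16) / 0.27184 ≈ 0.4114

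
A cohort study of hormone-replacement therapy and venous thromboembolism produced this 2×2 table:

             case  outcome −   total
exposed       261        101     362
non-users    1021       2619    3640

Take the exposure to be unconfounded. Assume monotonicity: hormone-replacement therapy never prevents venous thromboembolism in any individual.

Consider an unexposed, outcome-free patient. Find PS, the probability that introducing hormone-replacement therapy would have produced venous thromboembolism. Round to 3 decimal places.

PS ≈ 0.612

p₁ = P(outcome | exposed) = 261/362 = 0.72099
p₀ = P(outcome | unexposed) = 1021/3640 = 0.28049
Under exogeneity and monotonicity, PS = (p₁ − p₀)/(1 − p₀).
PS = (0.72099 − 0.28049) / 0.71951 ≈ 0.6122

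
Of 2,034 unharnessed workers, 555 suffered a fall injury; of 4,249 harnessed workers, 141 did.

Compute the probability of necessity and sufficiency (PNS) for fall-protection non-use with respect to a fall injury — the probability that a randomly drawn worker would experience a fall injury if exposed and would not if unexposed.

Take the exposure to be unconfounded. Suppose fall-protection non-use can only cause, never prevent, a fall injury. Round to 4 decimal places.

PNS ≈ 0.2397

p₁ = P(outcome | exposed) = 555/2034 = 0.27286
p₀ = P(outcome | unexposed) = 141/4249 = 0.033184
Under exogeneity and monotonicity, PNS = p₁ − p₀.
PNS = 0.27286 − 0.033184 = 0.23968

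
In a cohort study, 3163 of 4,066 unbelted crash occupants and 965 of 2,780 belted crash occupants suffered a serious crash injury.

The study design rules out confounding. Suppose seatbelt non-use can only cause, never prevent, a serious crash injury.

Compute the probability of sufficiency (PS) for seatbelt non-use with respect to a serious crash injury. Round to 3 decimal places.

p₁ = P(outcome | exposed) = 3163/4066 = 0.77791
p₀ = P(outcome | unexposed) = 965/2780 = 0.34712
Under exogeneity and monotonicity, PS = (p₁ − p₀) / (1 − p₀).
PS = (0.77791 − 0.34712) / (1 − 0.34712) = 0.43079 / 0.65288 ≈ 0.6598

PS ≈ 0.660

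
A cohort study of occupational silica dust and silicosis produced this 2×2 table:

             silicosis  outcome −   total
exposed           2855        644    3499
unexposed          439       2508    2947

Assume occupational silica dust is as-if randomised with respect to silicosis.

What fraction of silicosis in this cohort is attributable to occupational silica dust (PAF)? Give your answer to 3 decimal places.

PAF ≈ 0.708

p₁ = P(outcome | exposed) = 2855/3499 = 0.81595
p₀ = P(outcome | unexposed) = 439/2947 = 0.14897
Exposure prevalence π = 3499/6446 = 0.54282; overall risk P(Y=1) = 0.51101.
Under exogeneity, PAF = [P(Y=1) − p₀]/P(Y=1).
PAF = (0.51101 − 0.14897) / 0.51101 ≈ 0.7085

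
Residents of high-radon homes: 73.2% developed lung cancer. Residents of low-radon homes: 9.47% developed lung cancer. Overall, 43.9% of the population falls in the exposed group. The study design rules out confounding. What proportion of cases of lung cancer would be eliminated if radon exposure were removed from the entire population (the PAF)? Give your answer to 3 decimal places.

PAF ≈ 0.747

p₁ = 0.732, p₀ = 0.0947.
Overall risk P(Y=1) = π·p₁ + (1−π)·p₀ = 0.439×0.732 + 0.561×0.0947 = 0.37447.
Under exogeneity, PAF = [P(Y=1) − p₀] / P(Y=1).
PAF = (0.37447 − 0.0947) / 0.37447 ≈ 0.7471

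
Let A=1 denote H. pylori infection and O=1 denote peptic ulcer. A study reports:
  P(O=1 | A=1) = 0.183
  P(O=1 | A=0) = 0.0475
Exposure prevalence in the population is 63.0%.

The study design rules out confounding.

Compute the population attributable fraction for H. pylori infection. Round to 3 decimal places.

PAF ≈ 0.642

Let p₁ = 0.183, p₀ = 0.0475.
Overall risk P(Y=1) = π·p₁ + (1−π)·p₀ = 0.63×0.183 + 0.37×0.0475 = 0.13287.
Under exogeneity, PAF = [P(Y=1) − p₀] / P(Y=1).
PAF = (0.13287 − 0.0475) / 0.13287 ≈ 0.6425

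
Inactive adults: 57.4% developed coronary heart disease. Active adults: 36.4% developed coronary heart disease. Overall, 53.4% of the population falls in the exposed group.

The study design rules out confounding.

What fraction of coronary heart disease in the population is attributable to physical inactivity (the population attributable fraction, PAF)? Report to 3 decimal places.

PAF ≈ 0.236

p₁ = 0.574, p₀ = 0.364.
Overall risk P(Y=1) = π·p₁ + (1−π)·p₀ = 0.534×0.574 + 0.466×0.364 = 0.47614.
Under exogeneity, PAF = [P(Y=1) − p₀] / P(Y=1).
PAF = (0.47614 − 0.364) / 0.47614 ≈ 0.2355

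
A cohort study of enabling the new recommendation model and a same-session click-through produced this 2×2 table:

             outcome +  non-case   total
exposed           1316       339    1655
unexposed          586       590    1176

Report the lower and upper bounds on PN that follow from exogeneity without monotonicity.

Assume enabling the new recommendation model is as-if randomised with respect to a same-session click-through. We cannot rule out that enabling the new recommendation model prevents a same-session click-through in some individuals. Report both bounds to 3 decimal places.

0.373 ≤ PN ≤ 0.631

p₁ = P(outcome | exposed) = 1316/1655 = 0.79517
p₀ = P(outcome | unexposed) = 586/1176 = 0.4983
Under exogeneity alone the bounds on PN are max{0,(p₁−p₀)/p₁} ≤ PN ≤ min{1,(1−p₀)/p₁}.
  lower = (p₁ − p₀)/p₁ = 0.29687 / 0.79517 ≈ 0.3733
  upper = min{1, (1 − p₀)/p₁} = 0.5017 / 0.79517 ≈ 0.6309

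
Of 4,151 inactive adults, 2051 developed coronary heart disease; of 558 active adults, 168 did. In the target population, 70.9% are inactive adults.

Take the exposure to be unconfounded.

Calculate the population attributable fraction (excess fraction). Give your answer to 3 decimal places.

p₁ = P(outcome | exposed) = 2051/4151 = 0.4941
p₀ = P(outcome | unexposed) = 168/558 = 0.30108
Overall risk P(Y=1) = π·p₁ + (1−π)·p₀ = 0.709×0.4941 + 0.291×0.30108 = 0.43793.
Under exogeneity, PAF = [P(Y=1) − p₀] / P(Y=1).
PAF = (0.43793 − 0.30108) / 0.43793 ≈ 0.3125

PAF ≈ 0.313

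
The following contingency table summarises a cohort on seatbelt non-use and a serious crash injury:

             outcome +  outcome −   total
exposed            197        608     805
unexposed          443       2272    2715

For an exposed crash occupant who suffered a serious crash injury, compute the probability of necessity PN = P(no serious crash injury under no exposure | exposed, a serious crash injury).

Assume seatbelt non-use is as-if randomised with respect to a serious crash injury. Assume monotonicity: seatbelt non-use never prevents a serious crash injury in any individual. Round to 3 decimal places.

PN ≈ 0.333

p₁ = P(outcome | exposed) = 197/805 = 0.24472
p₀ = P(outcome | unexposed) = 443/2715 = 0.16317
Under exogeneity and monotonicity, PN = (p₁ − p₀)/p₁.
PN = (0.24472 − 0.16317) / 0.24472 ≈ 0.3332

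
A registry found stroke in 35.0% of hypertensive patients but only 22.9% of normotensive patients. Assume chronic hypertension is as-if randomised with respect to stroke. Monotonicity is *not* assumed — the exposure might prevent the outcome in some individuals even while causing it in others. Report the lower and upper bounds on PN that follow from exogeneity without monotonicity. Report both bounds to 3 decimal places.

0.346 ≤ PN ≤ 1.000

p₁ = 0.35, p₀ = 0.229.
Under exogeneity alone the bounds on PN are max{0,(p₁−p₀)/p₁} ≤ PN ≤ min{1,(1−p₀)/p₁}.
  lower = (p₁ − p₀)/p₁ = 0.121 / 0.35 ≈ 0.3457
  upper = min{1, (1 − p₀)/p₁} = 0.771 / 0.35 ≈ 2.2029 → capped at 1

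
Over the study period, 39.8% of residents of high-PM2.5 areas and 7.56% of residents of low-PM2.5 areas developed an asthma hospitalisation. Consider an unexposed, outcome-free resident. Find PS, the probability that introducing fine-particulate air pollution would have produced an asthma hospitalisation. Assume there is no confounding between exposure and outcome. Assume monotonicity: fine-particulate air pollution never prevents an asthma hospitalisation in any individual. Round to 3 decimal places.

PS ≈ 0.349

p₁ = 0.398, p₀ = 0.0756.
Under exogeneity and monotonicity, PS = (p₁ − p₀) / (1 − p₀).
PS = (0.398 − 0.0756) / (1 − 0.0756) = 0.3224 / 0.9244 ≈ 0.3488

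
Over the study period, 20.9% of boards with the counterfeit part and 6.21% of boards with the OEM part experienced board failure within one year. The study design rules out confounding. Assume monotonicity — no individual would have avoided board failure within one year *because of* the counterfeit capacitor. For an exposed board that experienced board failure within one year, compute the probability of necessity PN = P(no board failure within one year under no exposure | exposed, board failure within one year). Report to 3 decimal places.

p₁ = 0.209, p₀ = 0.0621.
Under exogeneity and monotonicity, PN = (p₁ − p₀) / p₁.
PN = (0.209 − 0.0621) / 0.209 = 0.1469 / 0.209 ≈ 0.7029

PN ≈ 0.703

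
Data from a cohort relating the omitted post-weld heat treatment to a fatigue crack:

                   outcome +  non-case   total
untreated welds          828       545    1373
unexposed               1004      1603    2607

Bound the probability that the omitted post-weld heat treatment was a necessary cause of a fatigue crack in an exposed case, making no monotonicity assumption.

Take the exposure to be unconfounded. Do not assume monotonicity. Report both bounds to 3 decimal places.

0.361 ≤ PN ≤ 1.000

p₁ = P(outcome | exposed) = 828/1373 = 0.60306
p₀ = P(outcome | unexposed) = 1004/2607 = 0.38512
Under exogeneity alone the bounds on PN are max{0,(p₁−p₀)/p₁} ≤ PN ≤ min{1,(1−p₀)/p₁}.
  lower = (p₁ − p₀)/p₁ = 0.21794 / 0.60306 ≈ 0.3614
  upper = min{1, (1 − p₀)/p₁} = 0.61488 / 0.60306 ≈ 1.0196 → capped at 1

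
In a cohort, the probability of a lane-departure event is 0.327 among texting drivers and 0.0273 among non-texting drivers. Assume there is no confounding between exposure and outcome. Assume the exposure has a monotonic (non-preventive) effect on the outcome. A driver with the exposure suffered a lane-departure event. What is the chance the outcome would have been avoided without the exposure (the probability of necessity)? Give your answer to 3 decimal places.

PN ≈ 0.917

Let p₁ = 0.327, p₀ = 0.0273.
Under exogeneity and monotonicity, PN = (p₁ − p₀) / p₁.
PN = (0.327 − 0.0273) / 0.327 = 0.2997 / 0.327 ≈ 0.9165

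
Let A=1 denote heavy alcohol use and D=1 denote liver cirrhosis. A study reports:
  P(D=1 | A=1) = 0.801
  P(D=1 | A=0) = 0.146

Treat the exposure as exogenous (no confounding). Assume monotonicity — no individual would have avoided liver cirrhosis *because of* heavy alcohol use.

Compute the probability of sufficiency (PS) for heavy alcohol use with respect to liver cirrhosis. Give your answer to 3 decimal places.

PS ≈ 0.767

Let p₁ = 0.801, p₀ = 0.146.
Under exogeneity and monotonicity, PS = (p₁ − p₀) / (1 − p₀).
PS = (0.801 − 0.146) / (1 − 0.146) = 0.655 / 0.854 ≈ 0.7670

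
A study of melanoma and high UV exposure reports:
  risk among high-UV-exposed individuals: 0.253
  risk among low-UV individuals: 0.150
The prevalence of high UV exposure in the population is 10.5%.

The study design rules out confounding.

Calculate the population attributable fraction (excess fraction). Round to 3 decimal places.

Let p₁ = 0.253, p₀ = 0.15.
Overall risk P(Y=1) = π·p₁ + (1−π)·p₀ = 0.105×0.253 + 0.895×0.15 = 0.16082.
Under exogeneity, PAF = [P(Y=1) − p₀] / P(Y=1).
PAF = (0.16082 − 0.15) / 0.16082 ≈ 0.0673

PAF ≈ 0.067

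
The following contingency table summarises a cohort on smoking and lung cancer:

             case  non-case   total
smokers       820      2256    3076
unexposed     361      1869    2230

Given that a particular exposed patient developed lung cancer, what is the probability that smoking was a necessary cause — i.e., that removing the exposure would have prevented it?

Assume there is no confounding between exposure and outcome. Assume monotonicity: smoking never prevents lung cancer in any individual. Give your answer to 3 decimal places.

p₁ = P(outcome | exposed) = 820/3076 = 0.26658
p₀ = P(outcome | unexposed) = 361/2230 = 0.16188
Under exogeneity and monotonicity, PN = (p₁ − p₀)/p₁.
PN = (0.26658 − 0.16188) / 0.26658 ≈ 0.3927

PN ≈ 0.393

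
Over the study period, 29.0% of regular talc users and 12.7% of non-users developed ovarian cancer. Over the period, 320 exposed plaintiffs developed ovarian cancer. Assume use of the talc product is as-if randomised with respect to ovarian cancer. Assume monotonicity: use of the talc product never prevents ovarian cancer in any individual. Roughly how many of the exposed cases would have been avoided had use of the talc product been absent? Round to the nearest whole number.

about 180 cases

p₁ = 0.29, p₀ = 0.127.
PN = (p₁ − p₀)/p₁ = (0.29 − 0.127) / 0.29 ≈ 0.56207.
Attributable cases ≈ PN × (exposed cases) = 0.56207 × 320 ≈ 179.86.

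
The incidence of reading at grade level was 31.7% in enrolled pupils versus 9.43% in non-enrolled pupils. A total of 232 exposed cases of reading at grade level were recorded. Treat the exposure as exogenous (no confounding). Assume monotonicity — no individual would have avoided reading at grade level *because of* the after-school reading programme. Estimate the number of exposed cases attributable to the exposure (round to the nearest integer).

about 163 cases

p₁ = 0.317, p₀ = 0.0943.
PN = (p₁ − p₀)/p₁ = (0.317 − 0.0943) / 0.317 ≈ 0.70252.
Attributable cases ≈ PN × (exposed cases) = 0.70252 × 232 ≈ 162.99.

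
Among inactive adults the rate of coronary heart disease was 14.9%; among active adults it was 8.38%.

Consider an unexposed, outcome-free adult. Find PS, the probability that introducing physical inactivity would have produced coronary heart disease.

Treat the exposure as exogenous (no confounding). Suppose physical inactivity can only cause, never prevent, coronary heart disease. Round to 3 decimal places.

PS ≈ 0.071

p₁ = 0.149, p₀ = 0.0838.
Under exogeneity and monotonicity, PS = (p₁ − p₀) / (1 − p₀).
PS = (0.149 − 0.0838) / (1 − 0.0838) = 0.0652 / 0.9162 ≈ 0.0712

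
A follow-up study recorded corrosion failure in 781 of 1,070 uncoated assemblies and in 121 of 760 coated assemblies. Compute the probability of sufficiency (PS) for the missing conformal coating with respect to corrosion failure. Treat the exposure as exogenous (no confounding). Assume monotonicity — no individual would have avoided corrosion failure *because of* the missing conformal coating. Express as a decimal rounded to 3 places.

p₁ = P(outcome | exposed) = 781/1070 = 0.72991
p₀ = P(outcome | unexposed) = 121/760 = 0.15921
Under exogeneity and monotonicity, PS = (p₁ − p₀) / (1 − p₀).
PS = (0.72991 − 0.15921) / (1 − 0.15921) = 0.5707 / 0.84079 ≈ 0.6788

PS ≈ 0.679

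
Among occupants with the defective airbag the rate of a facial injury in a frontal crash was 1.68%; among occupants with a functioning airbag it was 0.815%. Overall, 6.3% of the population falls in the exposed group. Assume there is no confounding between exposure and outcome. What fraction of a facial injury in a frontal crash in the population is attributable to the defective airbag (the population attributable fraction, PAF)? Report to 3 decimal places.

p₁ = 0.0168, p₀ = 0.00815.
Overall risk P(Y=1) = π·p₁ + (1−π)·p₀ = 0.063×0.0168 + 0.937×0.00815 = 0.0086949.
Under exogeneity, PAF = [P(Y=1) − p₀] / P(Y=1).
PAF = (0.0086949 − 0.00815) / 0.0086949 ≈ 0.0627

PAF ≈ 0.063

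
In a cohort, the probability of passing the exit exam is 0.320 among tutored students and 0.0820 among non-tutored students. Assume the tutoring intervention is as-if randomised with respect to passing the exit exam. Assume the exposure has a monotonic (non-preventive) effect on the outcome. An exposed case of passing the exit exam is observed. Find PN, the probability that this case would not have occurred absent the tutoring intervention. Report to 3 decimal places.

Let p₁ = 0.32, p₀ = 0.082.
Under exogeneity and monotonicity, PN = (p₁ − p₀) / p₁.
PN = (0.32 − 0.082) / 0.32 = 0.238 / 0.32 ≈ 0.7437

PN ≈ 0.744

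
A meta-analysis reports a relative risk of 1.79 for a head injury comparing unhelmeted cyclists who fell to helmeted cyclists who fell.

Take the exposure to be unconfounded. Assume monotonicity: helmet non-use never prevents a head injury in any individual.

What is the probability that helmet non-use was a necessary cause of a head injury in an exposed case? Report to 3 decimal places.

PN ≈ 0.441

Under exogeneity and monotonicity, PN = (RR − 1) / RR = 1 − 1/RR.
PN = (1.79 − 1) / 1.79 = 0.79 / 1.79 ≈ 0.4413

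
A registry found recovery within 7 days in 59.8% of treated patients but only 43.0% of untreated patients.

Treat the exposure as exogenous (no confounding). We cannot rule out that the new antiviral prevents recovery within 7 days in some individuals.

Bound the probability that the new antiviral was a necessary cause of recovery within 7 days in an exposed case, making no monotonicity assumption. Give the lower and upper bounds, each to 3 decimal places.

p₁ = 0.598, p₀ = 0.43.
Under exogeneity alone the bounds on PN are max{0,(p₁−p₀)/p₁} ≤ PN ≤ min{1,(1−p₀)/p₁}.
  lower = (p₁ − p₀)/p₁ = 0.168 / 0.598 ≈ 0.2809
  upper = min{1, (1 − p₀)/p₁} = 0.57 / 0.598 ≈ 0.9532

0.281 ≤ PN ≤ 0.953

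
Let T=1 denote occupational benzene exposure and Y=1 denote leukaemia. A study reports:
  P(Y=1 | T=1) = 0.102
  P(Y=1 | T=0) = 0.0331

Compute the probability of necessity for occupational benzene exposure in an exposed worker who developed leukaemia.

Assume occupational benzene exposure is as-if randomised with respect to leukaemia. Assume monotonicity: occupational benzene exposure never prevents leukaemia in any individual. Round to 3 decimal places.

PN ≈ 0.675

Let p₁ = 0.102, p₀ = 0.0331.
Under exogeneity and monotonicity, PN = (p₁ − p₀) / p₁.
PN = (0.102 − 0.0331) / 0.102 = 0.0689 / 0.102 ≈ 0.6755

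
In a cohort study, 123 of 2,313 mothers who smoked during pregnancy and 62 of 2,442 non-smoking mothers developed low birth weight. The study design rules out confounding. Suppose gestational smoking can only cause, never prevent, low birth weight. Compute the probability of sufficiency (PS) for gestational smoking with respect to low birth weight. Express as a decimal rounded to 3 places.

p₁ = P(outcome | exposed) = 123/2313 = 0.053178
p₀ = P(outcome | unexposed) = 62/2442 = 0.025389
Under exogeneity and monotonicity, PS = (p₁ − p₀) / (1 − p₀).
PS = (0.053178 − 0.025389) / (1 − 0.025389) = 0.027789 / 0.97461 ≈ 0.0285

PS ≈ 0.029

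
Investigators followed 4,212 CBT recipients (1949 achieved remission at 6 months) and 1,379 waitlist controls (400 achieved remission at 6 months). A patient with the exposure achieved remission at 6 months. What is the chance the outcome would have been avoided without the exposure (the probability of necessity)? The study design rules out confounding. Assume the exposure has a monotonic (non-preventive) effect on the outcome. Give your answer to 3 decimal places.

p₁ = P(outcome | exposed) = 1949/4212 = 0.46273
p₀ = P(outcome | unexposed) = 400/1379 = 0.29007
Under exogeneity and monotonicity, PN = (p₁ − p₀) / p₁.
PN = (0.46273 − 0.29007) / 0.46273 = 0.17266 / 0.46273 ≈ 0.3731

PN ≈ 0.373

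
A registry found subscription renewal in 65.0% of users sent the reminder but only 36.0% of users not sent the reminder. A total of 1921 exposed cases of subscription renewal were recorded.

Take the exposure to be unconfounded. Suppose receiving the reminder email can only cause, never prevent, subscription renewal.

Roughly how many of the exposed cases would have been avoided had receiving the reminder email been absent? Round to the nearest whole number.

about 857 cases

p₁ = 0.65, p₀ = 0.36.
PN = (p₁ − p₀)/p₁ = (0.65 − 0.36) / 0.65 ≈ 0.44615.
Attributable cases ≈ PN × (exposed cases) = 0.44615 × 1921 ≈ 857.06.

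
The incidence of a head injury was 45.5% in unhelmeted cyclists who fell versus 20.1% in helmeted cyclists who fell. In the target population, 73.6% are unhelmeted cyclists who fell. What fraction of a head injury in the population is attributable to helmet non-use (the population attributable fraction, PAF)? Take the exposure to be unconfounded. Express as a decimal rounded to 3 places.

PAF ≈ 0.482

p₁ = 0.455, p₀ = 0.201.
Overall risk P(Y=1) = π·p₁ + (1−π)·p₀ = 0.736×0.455 + 0.264×0.201 = 0.38794.
Under exogeneity, PAF = [P(Y=1) − p₀] / P(Y=1).
PAF = (0.38794 − 0.201) / 0.38794 ≈ 0.4819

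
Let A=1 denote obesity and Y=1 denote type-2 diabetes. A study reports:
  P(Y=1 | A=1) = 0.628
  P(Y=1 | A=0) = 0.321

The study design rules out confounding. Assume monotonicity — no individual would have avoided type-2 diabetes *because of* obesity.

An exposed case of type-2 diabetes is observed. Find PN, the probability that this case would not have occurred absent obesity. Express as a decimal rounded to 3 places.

Let p₁ = 0.628, p₀ = 0.321.
Under exogeneity and monotonicity, PN = (p₁ − p₀) / p₁.
PN = (0.628 − 0.321) / 0.628 = 0.307 / 0.628 ≈ 0.4889

PN ≈ 0.489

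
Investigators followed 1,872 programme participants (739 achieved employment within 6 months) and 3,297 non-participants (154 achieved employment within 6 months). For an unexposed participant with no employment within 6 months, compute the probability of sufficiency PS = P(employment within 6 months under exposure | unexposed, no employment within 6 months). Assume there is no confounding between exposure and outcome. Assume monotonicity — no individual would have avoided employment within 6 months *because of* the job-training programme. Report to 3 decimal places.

p₁ = P(outcome | exposed) = 739/1872 = 0.39476
p₀ = P(outcome | unexposed) = 154/3297 = 0.046709
Under exogeneity and monotonicity, PS = (p₁ − p₀) / (1 − p₀).
PS = (0.39476 − 0.046709) / (1 − 0.046709) = 0.34806 / 0.95329 ≈ 0.3651

PS ≈ 0.365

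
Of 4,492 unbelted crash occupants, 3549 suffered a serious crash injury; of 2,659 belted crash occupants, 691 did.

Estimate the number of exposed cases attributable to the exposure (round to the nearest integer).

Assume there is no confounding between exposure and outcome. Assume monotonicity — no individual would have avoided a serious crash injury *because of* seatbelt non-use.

about 2382 cases

p₁ = P(outcome | exposed) = 3549/4492 = 0.79007
p₀ = P(outcome | unexposed) = 691/2659 = 0.25987
PN = (p₁ − p₀)/p₁ = (0.79007 − 0.25987) / 0.79007 ≈ 0.67108.
Attributable cases ≈ PN × (exposed cases) = 0.67108 × 3549 ≈ 2381.65.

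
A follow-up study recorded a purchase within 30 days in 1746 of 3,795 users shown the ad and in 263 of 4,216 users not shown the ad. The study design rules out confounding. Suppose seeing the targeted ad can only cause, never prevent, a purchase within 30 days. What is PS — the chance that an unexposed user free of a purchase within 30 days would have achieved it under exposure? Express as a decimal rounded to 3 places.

p₁ = P(outcome | exposed) = 1746/3795 = 0.46008
p₀ = P(outcome | unexposed) = 263/4216 = 0.062381
Under exogeneity and monotonicity, PS = (p₁ − p₀) / (1 − p₀).
PS = (0.46008 − 0.062381) / (1 − 0.062381) = 0.3977 / 0.93762 ≈ 0.4242

PS ≈ 0.424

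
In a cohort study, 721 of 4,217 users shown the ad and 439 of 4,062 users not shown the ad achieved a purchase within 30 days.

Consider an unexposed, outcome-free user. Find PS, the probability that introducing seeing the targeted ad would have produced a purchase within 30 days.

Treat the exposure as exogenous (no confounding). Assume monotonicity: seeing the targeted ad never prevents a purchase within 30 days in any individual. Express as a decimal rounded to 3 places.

p₁ = P(outcome | exposed) = 721/4217 = 0.17097
p₀ = P(outcome | unexposed) = 439/4062 = 0.10807
Under exogeneity and monotonicity, PS = (p₁ − p₀) / (1 − p₀).
PS = (0.17097 − 0.10807) / (1 − 0.10807) = 0.0629 / 0.89193 ≈ 0.0705

PS ≈ 0.071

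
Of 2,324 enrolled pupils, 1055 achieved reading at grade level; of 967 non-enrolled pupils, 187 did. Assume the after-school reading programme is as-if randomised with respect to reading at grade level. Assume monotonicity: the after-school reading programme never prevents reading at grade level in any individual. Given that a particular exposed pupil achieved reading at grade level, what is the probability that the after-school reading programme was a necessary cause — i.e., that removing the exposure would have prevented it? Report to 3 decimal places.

PN ≈ 0.574

p₁ = P(outcome | exposed) = 1055/2324 = 0.45396
p₀ = P(outcome | unexposed) = 187/967 = 0.19338
Under exogeneity and monotonicity, PN = (p₁ − p₀) / p₁.
PN = (0.45396 − 0.19338) / 0.45396 = 0.26058 / 0.45396 ≈ 0.5740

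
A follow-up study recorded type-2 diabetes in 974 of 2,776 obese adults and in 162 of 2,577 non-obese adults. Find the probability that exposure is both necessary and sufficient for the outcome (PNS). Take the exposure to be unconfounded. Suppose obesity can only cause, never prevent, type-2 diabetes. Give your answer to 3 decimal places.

PNS ≈ 0.288

p₁ = P(outcome | exposed) = 974/2776 = 0.35086
p₀ = P(outcome | unexposed) = 162/2577 = 0.062864
Under exogeneity and monotonicity, PNS = p₁ − p₀.
PNS = 0.35086 − 0.062864 = 0.288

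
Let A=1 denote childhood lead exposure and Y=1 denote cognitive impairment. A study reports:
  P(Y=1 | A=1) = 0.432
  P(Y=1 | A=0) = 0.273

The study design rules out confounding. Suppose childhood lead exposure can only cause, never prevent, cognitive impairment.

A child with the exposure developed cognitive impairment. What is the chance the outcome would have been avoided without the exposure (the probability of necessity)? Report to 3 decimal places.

Let p₁ = 0.432, p₀ = 0.273.
Under exogeneity and monotonicity, PN = (p₁ − p₀) / p₁.
PN = (0.432 − 0.273) / 0.432 = 0.159 / 0.432 ≈ 0.3681

PN ≈ 0.368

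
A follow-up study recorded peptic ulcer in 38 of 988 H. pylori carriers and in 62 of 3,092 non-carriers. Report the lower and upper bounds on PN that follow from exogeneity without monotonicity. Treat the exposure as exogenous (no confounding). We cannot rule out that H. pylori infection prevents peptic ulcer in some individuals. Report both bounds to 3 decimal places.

0.479 ≤ PN ≤ 1.000

p₁ = P(outcome | exposed) = 38/988 = 0.038462
p₀ = P(outcome | unexposed) = 62/3092 = 0.020052
Under exogeneity alone the bounds on PN are max{0,(p₁−p₀)/p₁} ≤ PN ≤ min{1,(1−p₀)/p₁}.
  lower = (p₁ − p₀)/p₁ = 0.01841 / 0.038462 ≈ 0.4787
  upper = min{1, (1 − p₀)/p₁} = 0.97995 / 0.038462 ≈ 25.4787 → capped at 1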